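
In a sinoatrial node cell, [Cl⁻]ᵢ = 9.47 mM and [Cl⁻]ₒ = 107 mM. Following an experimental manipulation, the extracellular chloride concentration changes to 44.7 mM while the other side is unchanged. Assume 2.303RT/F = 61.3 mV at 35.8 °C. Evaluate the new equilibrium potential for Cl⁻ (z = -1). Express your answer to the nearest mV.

-41 mV

After the shift: [Cl⁻]_out = 44.7, [Cl⁻]_in = 9.47 mM.
E_new = (61.3/-1)·log₁₀(44.7/9.47) = -61.30 · (0.6740) = -41.31 mV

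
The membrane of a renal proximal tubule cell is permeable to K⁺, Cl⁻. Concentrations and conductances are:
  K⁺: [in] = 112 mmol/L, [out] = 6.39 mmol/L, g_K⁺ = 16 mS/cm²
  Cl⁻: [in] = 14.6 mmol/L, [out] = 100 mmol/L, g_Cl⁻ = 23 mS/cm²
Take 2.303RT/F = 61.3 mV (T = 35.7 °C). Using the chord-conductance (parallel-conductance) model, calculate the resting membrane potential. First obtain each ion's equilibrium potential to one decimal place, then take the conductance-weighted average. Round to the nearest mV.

-61 mV

E_K⁺ = (61.3/1)·log₁₀(6.39/112) = -76.2 mV
E_Cl⁻ = (61.3/-1)·log₁₀(100/14.6) = -51.2 mV
Vm = (Σ gᵢEᵢ)/(Σ gᵢ) = (16·-76.2 + 23·-51.2) / (16 + 23)
= -2396.80 / 39 = -61.46 mV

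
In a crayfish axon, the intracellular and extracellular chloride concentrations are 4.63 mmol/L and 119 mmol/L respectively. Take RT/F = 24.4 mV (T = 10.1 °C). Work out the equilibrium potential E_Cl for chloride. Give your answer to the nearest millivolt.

-79 mV

E = (24.4/z) · ln([Cl⁻]_out/[Cl⁻]_in) with z = -1.
For an anion, dividing by z = -1 reverses the sign.
= (24.4/-1) · ln(119/4.63) = -24.40 · ln(25.7)
= -24.40 · (3.2466) = -79.22 mV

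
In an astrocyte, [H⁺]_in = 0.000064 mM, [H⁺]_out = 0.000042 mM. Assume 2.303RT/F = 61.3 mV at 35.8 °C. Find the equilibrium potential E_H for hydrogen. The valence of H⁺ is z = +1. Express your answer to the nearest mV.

-11 mV

E = (61.3/z) · log₁₀([H⁺]_out/[H⁺]_in) with z = +1.
= (61.3/1) · log₁₀(0.000042/0.000064) = 61.30 · log₁₀(0.6562)
= 61.30 · (-0.1829) = -11.21 mV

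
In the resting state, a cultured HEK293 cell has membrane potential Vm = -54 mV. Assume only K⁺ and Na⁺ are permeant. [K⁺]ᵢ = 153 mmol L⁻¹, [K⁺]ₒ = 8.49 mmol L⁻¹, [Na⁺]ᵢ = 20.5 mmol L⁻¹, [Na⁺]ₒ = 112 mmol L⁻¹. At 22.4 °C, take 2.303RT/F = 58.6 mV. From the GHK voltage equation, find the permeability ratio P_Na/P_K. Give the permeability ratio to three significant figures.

Let α = P_Na/P_K. GHK: Vm = 58.6·log₁₀[(Kₒ + α·Naₒ)/(Kᵢ + α·Naᵢ)].
10^(Vm/58.6) = 10^(-54.0/58.6) = 0.11981
So 0.11981·(Kᵢ + α·Naᵢ) = Kₒ + α·Naₒ → α = (0.11981·153.0 − 8.49) / (112.0 − 0.11981·20.5)
α = (18.33 − 8.49) / (112.0 − 2.456) = 9.841/109.5 = 0.08984

0.0898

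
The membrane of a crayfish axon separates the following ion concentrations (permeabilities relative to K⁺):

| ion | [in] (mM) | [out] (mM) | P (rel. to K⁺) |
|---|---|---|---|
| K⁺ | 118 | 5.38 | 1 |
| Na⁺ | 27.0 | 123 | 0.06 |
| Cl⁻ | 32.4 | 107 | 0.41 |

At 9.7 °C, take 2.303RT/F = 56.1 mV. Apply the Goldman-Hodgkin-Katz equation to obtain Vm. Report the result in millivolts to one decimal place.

-44.8 mV

Vm = 56.1 · log₁₀[(Σ P·[cation]ₒ + Σ P·[anion]ᵢ) / (Σ P·[cation]ᵢ + Σ P·[anion]ₒ)]
Numerator = 1×5.38 + 0.06×123 + 0.41×32.4 = 26.04
Denominator = 1×118 + 0.06×27.0 + 0.41×107 = 163.5
Vm = 56.1 · log₁₀(0.1593) = 56.1 × (-0.7978) = -44.76 mV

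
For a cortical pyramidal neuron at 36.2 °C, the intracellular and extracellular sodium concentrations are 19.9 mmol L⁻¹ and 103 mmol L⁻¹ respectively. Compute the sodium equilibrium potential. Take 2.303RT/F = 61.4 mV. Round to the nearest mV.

E = (61.4/z) · log₁₀([Na⁺]_out/[Na⁺]_in) with z = +1.
= (61.4/1) · log₁₀(103/19.9) = 61.40 · log₁₀(5.176)
= 61.40 · (0.7140) = 43.84 mV

44 mV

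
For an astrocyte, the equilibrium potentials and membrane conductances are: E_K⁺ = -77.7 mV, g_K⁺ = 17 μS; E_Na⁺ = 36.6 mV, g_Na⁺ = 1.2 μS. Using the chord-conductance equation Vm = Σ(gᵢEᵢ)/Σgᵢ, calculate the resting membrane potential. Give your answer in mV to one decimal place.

-70.2 mV

Σ gᵢEᵢ = 17·(-77.7) + 1.2·(36.6) = -1276.98
Σ gᵢ = 17 + 1.2 = 18.2
Vm = -1276.98 / 18.2 = -70.16 mV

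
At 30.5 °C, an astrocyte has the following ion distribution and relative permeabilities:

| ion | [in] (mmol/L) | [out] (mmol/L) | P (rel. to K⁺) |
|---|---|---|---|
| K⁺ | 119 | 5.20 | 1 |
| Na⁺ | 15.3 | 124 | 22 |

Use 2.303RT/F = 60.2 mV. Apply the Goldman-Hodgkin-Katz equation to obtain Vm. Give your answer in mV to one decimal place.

Vm = 60.2 · log₁₀[(Σ P·[cation]ₒ + Σ P·[anion]ᵢ) / (Σ P·[cation]ᵢ + Σ P·[anion]ₒ)]
Numerator = 1×5.20 + 22×124 = 2733
Denominator = 1×119 + 22×15.3 = 455.6
Vm = 60.2 · log₁₀(5.9991) = 60.2 × (0.7781) = 46.84 mV

46.8 mV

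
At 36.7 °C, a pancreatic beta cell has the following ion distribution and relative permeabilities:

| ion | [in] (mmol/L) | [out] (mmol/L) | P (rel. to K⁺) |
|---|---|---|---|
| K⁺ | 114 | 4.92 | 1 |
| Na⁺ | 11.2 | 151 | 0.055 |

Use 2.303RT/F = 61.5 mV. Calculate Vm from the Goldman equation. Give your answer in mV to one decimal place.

-57.7 mV

Vm = 61.5 · log₁₀[(Σ P·[cation]ₒ + Σ P·[anion]ᵢ) / (Σ P·[cation]ᵢ + Σ P·[anion]ₒ)]
Numerator = 1×4.92 + 0.055×151 = 13.22
Denominator = 1×114 + 0.055×11.2 = 114.6
Vm = 61.5 · log₁₀(0.11539) = 61.5 × (-0.9378) = -57.68 mV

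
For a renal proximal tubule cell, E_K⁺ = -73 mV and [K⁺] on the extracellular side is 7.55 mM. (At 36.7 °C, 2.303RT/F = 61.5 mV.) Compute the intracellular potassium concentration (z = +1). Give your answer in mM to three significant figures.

Nernst: E = (61.5/1) · log₁₀([out]/[in]), so log₁₀([out]/[in]) = -73.0 × 1 / 61.5 = -1.1870.
[out]/[in] = 10^(-1.1870) = 0.06501.
[in] = 7.55 / 0.06501 = 116.1 mM.

116 mM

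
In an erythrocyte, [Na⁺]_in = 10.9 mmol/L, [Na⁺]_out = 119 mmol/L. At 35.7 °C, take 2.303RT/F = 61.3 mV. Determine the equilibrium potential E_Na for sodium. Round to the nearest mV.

64 mV

E = (61.3/z) · log₁₀([Na⁺]_out/[Na⁺]_in) with z = +1.
= (61.3/1) · log₁₀(119/10.9) = 61.30 · log₁₀(10.92)
= 61.30 · (1.0381) = 63.64 mV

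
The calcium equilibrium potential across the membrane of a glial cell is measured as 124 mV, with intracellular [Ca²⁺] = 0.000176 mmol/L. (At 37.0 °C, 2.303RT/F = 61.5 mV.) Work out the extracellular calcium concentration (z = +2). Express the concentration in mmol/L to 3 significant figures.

Nernst: E = (61.5/2) · log₁₀([out]/[in]), so log₁₀([out]/[in]) = 124.0 × 2 / 61.5 = 4.0325.
[out]/[in] = 10^(4.0325) = 1.078e+04.
[out] = 1.078e+04 × 0.000176 = 1.897 mmol/L.

1.90 mmol/L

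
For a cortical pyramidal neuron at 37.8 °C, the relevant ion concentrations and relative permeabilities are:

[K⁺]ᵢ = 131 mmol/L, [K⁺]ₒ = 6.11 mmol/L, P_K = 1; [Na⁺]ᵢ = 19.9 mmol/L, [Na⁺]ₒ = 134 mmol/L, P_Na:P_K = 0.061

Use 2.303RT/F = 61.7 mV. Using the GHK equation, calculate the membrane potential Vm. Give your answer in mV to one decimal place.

Vm = 61.7 · log₁₀[(Σ P·[cation]ₒ + Σ P·[anion]ᵢ) / (Σ P·[cation]ᵢ + Σ P·[anion]ₒ)]
Numerator = 1×6.11 + 0.061×134 = 14.28
Denominator = 1×131 + 0.061×19.9 = 132.2
Vm = 61.7 · log₁₀(0.10804) = 61.7 × (-0.9664) = -59.63 mV

-59.6 mV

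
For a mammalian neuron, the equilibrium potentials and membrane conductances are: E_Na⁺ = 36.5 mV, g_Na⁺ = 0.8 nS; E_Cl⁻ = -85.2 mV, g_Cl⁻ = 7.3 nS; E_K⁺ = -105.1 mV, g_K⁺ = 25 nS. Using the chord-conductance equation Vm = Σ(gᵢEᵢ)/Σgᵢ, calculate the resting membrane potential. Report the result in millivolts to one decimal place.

-97.3 mV

Σ gᵢEᵢ = 0.8·(36.5) + 7.3·(-85.2) + 25·(-105.1) = -3220.26
Σ gᵢ = 0.8 + 7.3 + 25 = 33.1
Vm = -3220.26 / 33.1 = -97.29 mV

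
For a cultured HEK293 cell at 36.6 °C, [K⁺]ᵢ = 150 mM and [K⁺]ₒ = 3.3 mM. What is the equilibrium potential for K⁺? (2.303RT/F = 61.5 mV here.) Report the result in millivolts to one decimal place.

-101.9 mV

E = (61.5/z) · log₁₀([K⁺]_out/[K⁺]_in) with z = +1.
= (61.5/1) · log₁₀(3.3/150) = 61.50 · log₁₀(0.022)
= 61.50 · (-1.6576) = -101.94 mV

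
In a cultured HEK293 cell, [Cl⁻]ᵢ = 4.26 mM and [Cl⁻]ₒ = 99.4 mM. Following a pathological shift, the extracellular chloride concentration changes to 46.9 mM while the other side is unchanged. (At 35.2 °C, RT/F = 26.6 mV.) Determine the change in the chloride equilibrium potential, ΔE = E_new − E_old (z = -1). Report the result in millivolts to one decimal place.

20.0 mV

E_old = (26.6/-1)·ln(99.4/4.26) = -83.79 mV
E_new = (26.6/-1)·ln(46.9/4.26) = -63.81 mV
ΔE = -63.81 − (-83.79) = 19.98 mV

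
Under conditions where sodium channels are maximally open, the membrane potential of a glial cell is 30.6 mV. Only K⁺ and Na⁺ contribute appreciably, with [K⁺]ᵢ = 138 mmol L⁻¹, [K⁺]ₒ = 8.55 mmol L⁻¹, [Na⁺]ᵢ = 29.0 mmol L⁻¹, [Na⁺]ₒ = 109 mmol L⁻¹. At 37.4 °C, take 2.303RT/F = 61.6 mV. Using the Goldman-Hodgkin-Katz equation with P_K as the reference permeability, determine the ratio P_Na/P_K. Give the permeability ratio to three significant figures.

Let α = P_Na/P_K. GHK: Vm = 61.6·log₁₀[(Kₒ + α·Naₒ)/(Kᵢ + α·Naᵢ)].
10^(Vm/61.6) = 10^(30.6/61.6) = 3.1387
So 3.1387·(Kᵢ + α·Naᵢ) = Kₒ + α·Naₒ → α = (3.1387·138.0 − 8.55) / (109.0 − 3.1387·29.0)
α = (433.1 − 8.55) / (109.0 − 91.02) = 424.6/17.98 = 23.62

23.6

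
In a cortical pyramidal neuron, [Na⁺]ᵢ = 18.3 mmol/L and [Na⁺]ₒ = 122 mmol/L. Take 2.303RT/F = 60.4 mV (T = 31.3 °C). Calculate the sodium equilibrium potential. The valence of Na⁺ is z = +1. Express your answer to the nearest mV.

E = (60.4/z) · log₁₀([Na⁺]_out/[Na⁺]_in) with z = +1.
= (60.4/1) · log₁₀(122/18.3) = 60.40 · log₁₀(6.667)
= 60.40 · (0.8239) = 49.76 mV

50 mV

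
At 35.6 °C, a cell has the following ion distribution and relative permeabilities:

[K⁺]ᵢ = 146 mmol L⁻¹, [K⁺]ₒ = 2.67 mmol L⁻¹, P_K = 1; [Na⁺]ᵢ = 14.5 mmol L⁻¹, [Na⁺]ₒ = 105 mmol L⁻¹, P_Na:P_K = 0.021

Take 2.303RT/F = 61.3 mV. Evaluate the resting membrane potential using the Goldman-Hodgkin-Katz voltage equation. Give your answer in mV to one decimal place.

-90.6 mV

Vm = 61.3 · log₁₀[(Σ P·[cation]ₒ + Σ P·[anion]ᵢ) / (Σ P·[cation]ᵢ + Σ P·[anion]ₒ)]
Numerator = 1×2.67 + 0.021×105 = 4.875
Denominator = 1×146 + 0.021×14.5 = 146.3
Vm = 61.3 · log₁₀(0.033321) = 61.3 × (-1.4773) = -90.56 mV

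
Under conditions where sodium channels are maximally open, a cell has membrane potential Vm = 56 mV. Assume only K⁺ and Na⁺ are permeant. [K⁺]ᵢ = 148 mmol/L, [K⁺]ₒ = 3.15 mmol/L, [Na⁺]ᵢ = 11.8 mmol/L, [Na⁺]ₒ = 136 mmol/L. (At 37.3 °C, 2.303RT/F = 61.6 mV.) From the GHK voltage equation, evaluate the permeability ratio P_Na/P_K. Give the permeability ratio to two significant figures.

30

Let α = P_Na/P_K. GHK: Vm = 61.6·log₁₀[(Kₒ + α·Naₒ)/(Kᵢ + α·Naᵢ)].
10^(Vm/61.6) = 10^(56.0/61.6) = 8.1113
So 8.1113·(Kᵢ + α·Naᵢ) = Kₒ + α·Naₒ → α = (8.1113·148.0 − 3.15) / (136.0 − 8.1113·11.8)
α = (1200 − 3.15) / (136.0 − 95.71) = 1197/40.29 = 29.72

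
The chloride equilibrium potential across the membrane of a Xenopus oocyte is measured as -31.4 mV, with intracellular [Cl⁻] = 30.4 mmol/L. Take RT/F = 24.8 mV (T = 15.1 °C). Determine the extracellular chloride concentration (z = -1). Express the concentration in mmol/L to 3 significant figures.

Nernst: E = (24.8/-1) · ln([out]/[in]), so ln([out]/[in]) = -31.4 × -1 / 24.8 = 1.2661.
[out]/[in] = e^(1.2661) = 3.547.
[out] = 3.547 × 30.4 = 107.8 mmol/L.

108 mmol/L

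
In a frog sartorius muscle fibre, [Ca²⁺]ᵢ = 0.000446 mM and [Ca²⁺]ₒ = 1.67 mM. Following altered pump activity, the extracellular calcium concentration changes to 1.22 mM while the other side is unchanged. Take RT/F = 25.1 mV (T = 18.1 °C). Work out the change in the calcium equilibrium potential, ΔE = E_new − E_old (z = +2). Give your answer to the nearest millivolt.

-4 mV

E_old = (25.1/2)·ln(1.67/0.000446) = 103.26 mV
E_new = (25.1/2)·ln(1.22/0.000446) = 99.32 mV
ΔE = 99.32 − (103.26) = -3.94 mV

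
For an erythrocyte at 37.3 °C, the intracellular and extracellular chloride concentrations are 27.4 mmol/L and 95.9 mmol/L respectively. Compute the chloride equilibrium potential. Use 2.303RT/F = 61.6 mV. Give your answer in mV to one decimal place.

-33.5 mV

E = (61.6/z) · log₁₀([Cl⁻]_out/[Cl⁻]_in) with z = -1.
For an anion, dividing by z = -1 reverses the sign.
= (61.6/-1) · log₁₀(95.9/27.4) = -61.60 · log₁₀(3.5)
= -61.60 · (0.5441) = -33.51 mV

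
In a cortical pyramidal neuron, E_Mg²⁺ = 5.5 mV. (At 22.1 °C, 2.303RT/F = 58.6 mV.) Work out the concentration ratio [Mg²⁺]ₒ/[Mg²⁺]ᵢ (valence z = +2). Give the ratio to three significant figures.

log₁₀([out]/[in]) = E·z/(58.6) = 5.5 × 2 / 58.6 = 0.1877
[out]/[in] = 10^(0.1877) = 1.541

1.54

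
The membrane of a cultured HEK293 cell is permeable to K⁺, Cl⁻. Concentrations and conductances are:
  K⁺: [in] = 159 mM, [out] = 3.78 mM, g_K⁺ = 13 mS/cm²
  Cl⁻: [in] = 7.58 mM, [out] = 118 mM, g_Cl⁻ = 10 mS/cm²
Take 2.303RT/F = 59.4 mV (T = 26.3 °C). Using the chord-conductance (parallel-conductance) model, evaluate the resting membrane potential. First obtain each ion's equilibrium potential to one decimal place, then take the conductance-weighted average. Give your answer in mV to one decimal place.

E_K⁺ = (59.4/1)·log₁₀(3.78/159) = -96.5 mV
E_Cl⁻ = (59.4/-1)·log₁₀(118/7.58) = -70.8 mV
Vm = (Σ gᵢEᵢ)/(Σ gᵢ) = (13·-96.5 + 10·-70.8) / (13 + 10)
= -1962.50 / 23 = -85.33 mV

-85.3 mV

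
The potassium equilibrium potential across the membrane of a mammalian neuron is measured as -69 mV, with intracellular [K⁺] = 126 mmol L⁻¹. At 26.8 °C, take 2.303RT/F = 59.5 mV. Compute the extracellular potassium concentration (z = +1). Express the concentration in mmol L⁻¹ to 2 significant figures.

Nernst: E = (59.5/1) · log₁₀([out]/[in]), so log₁₀([out]/[in]) = -69.0 × 1 / 59.5 = -1.1597.
[out]/[in] = 10^(-1.1597) = 0.06924.
[out] = 0.06924 × 126 = 8.724 mmol L⁻¹.

8.7 mmol L⁻¹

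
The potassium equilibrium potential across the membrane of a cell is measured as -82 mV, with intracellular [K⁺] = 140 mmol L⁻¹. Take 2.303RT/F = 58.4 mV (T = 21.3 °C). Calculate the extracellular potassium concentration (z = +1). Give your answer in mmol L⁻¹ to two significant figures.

Nernst: E = (58.4/1) · log₁₀([out]/[in]), so log₁₀([out]/[in]) = -82.0 × 1 / 58.4 = -1.4041.
[out]/[in] = 10^(-1.4041) = 0.03944.
[out] = 0.03944 × 140 = 5.521 mmol L⁻¹.

5.5 mmol L⁻¹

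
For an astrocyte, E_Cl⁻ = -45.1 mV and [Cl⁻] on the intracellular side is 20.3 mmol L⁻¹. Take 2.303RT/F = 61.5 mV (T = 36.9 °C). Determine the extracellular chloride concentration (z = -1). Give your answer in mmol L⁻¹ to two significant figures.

110 mmol L⁻¹

Nernst: E = (61.5/-1) · log₁₀([out]/[in]), so log₁₀([out]/[in]) = -45.1 × -1 / 61.5 = 0.7333.
[out]/[in] = 10^(0.7333) = 5.412.
[out] = 5.412 × 20.3 = 109.9 mmol L⁻¹.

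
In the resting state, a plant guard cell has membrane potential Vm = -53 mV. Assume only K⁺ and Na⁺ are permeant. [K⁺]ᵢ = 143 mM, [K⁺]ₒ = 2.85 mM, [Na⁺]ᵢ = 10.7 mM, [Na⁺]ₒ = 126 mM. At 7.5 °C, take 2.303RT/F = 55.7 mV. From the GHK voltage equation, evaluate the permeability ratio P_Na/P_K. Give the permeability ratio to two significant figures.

Let α = P_Na/P_K. GHK: Vm = 55.7·log₁₀[(Kₒ + α·Naₒ)/(Kᵢ + α·Naᵢ)].
10^(Vm/55.7) = 10^(-53.0/55.7) = 0.11181
So 0.11181·(Kᵢ + α·Naᵢ) = Kₒ + α·Naₒ → α = (0.11181·143.0 − 2.85) / (126.0 − 0.11181·10.7)
α = (15.99 − 2.85) / (126.0 − 1.196) = 13.14/124.8 = 0.1053

0.11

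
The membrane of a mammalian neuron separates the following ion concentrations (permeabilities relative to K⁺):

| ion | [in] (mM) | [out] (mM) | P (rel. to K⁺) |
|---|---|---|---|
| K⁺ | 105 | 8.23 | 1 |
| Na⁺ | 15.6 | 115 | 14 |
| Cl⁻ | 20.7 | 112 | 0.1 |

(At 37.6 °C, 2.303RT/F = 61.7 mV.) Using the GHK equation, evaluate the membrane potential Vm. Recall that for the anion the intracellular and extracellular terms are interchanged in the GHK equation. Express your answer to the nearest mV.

Vm = 61.7 · log₁₀[(Σ P·[cation]ₒ + Σ P·[anion]ᵢ) / (Σ P·[cation]ᵢ + Σ P·[anion]ₒ)]
Numerator = 1×8.23 + 14×115 + 0.1×20.7 = 1620
Denominator = 1×105 + 14×15.6 + 0.1×112 = 334.6
Vm = 61.7 · log₁₀(4.8425) = 61.7 × (0.6851) = 42.27 mV

42 mV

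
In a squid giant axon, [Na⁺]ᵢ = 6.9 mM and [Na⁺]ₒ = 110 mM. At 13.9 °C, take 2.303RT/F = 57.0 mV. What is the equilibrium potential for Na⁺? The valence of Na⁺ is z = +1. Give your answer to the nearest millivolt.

E = (57.0/z) · log₁₀([Na⁺]_out/[Na⁺]_in) with z = +1.
= (57.0/1) · log₁₀(110/6.9) = 57.00 · log₁₀(15.94)
= 57.00 · (1.2025) = 68.54 mV

69 mV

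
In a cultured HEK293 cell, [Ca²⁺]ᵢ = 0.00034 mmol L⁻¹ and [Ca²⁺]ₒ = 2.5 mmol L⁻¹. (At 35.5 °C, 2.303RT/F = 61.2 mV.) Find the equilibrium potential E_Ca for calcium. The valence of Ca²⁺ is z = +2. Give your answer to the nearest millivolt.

E = (61.2/z) · log₁₀([Ca²⁺]_out/[Ca²⁺]_in) with z = +2.
= (61.2/2) · log₁₀(2.5/0.00034) = 30.60 · log₁₀(7353)
= 30.60 · (3.8665) = 118.31 mV

118 mV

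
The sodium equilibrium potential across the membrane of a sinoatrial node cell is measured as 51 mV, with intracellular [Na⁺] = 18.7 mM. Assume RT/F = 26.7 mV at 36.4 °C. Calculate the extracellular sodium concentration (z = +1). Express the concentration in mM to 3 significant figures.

126 mM

Nernst: E = (26.7/1) · ln([out]/[in]), so ln([out]/[in]) = 51.0 × 1 / 26.7 = 1.9101.
[out]/[in] = e^(1.9101) = 6.754.
[out] = 6.754 × 18.7 = 126.3 mM.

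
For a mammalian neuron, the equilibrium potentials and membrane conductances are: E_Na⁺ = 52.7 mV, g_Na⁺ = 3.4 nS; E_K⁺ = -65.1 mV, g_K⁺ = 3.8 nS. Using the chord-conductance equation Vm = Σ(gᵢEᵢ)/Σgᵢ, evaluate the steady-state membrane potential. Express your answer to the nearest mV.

-9 mV

Σ gᵢEᵢ = 3.4·(52.7) + 3.8·(-65.1) = -68.20
Σ gᵢ = 3.4 + 3.8 = 7.2
Vm = -68.20 / 7.2 = -9.47 mV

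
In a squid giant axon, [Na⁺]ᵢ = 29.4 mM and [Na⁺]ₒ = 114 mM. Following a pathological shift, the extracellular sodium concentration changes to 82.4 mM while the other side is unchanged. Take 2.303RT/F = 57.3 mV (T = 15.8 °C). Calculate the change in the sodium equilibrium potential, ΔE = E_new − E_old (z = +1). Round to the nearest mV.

E_old = (57.3/1)·log₁₀(114/29.4) = 33.72 mV
E_new = (57.3/1)·log₁₀(82.4/29.4) = 25.65 mV
ΔE = 25.65 − (33.72) = -8.08 mV

-8 mV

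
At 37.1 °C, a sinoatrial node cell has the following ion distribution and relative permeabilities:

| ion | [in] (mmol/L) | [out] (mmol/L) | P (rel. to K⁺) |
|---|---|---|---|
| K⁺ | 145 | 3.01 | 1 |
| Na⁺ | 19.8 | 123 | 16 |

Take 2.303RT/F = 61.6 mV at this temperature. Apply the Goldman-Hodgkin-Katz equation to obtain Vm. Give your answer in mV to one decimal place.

Vm = 61.6 · log₁₀[(Σ P·[cation]ₒ + Σ P·[anion]ᵢ) / (Σ P·[cation]ᵢ + Σ P·[anion]ₒ)]
Numerator = 1×3.01 + 16×123 = 1971
Denominator = 1×145 + 16×19.8 = 461.8
Vm = 61.6 · log₁₀(4.2681) = 61.6 × (0.6302) = 38.82 mV

38.8 mV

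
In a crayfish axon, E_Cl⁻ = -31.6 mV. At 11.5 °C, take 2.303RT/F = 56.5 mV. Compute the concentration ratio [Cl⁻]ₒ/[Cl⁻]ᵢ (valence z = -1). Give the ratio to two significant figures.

3.6

log₁₀([out]/[in]) = E·z/(56.5) = -31.6 × -1 / 56.5 = 0.5593
[out]/[in] = 10^(0.5593) = 3.625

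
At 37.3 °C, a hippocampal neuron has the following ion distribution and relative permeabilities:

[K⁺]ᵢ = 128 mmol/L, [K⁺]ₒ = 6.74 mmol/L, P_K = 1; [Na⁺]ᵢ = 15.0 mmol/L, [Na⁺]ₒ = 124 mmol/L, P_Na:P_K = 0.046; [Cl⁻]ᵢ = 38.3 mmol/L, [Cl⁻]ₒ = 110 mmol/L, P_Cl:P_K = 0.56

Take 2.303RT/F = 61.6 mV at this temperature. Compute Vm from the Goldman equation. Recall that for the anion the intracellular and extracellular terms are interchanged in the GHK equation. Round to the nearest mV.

-46 mV

Vm = 61.6 · log₁₀[(Σ P·[cation]ₒ + Σ P·[anion]ᵢ) / (Σ P·[cation]ᵢ + Σ P·[anion]ₒ)]
Numerator = 1×6.74 + 0.046×124 + 0.56×38.3 = 33.89
Denominator = 1×128 + 0.046×15.0 + 0.56×110 = 190.3
Vm = 61.6 · log₁₀(0.17811) = 61.6 × (-0.7493) = -46.16 mV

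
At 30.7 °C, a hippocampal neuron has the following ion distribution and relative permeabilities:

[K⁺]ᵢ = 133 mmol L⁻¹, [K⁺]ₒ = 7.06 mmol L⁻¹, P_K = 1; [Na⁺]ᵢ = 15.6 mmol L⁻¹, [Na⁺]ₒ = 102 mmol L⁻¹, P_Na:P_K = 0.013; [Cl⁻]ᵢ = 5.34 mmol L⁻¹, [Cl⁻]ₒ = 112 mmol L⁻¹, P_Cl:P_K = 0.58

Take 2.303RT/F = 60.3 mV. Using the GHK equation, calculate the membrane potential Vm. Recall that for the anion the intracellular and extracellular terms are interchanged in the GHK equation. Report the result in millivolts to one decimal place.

Vm = 60.3 · log₁₀[(Σ P·[cation]ₒ + Σ P·[anion]ᵢ) / (Σ P·[cation]ᵢ + Σ P·[anion]ₒ)]
Numerator = 1×7.06 + 0.013×102 + 0.58×5.34 = 11.48
Denominator = 1×133 + 0.013×15.6 + 0.58×112 = 198.2
Vm = 60.3 · log₁₀(0.057948) = 60.3 × (-1.2370) = -74.59 mV

-74.6 mV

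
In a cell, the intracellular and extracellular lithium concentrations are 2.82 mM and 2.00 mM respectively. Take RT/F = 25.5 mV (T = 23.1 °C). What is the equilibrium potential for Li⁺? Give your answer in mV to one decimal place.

E = (25.5/z) · ln([Li⁺]_out/[Li⁺]_in) with z = +1.
= (25.5/1) · ln(2.00/2.82) = 25.50 · ln(0.7092)
= 25.50 · (-0.3436) = -8.76 mV

-8.8 mV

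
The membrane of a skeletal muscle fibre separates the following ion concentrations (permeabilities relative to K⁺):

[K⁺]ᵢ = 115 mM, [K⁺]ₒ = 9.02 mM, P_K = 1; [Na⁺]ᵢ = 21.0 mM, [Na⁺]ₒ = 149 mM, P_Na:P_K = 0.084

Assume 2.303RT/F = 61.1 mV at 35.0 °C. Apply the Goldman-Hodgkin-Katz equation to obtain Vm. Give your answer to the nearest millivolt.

Vm = 61.1 · log₁₀[(Σ P·[cation]ₒ + Σ P·[anion]ᵢ) / (Σ P·[cation]ᵢ + Σ P·[anion]ₒ)]
Numerator = 1×9.02 + 0.084×149 = 21.54
Denominator = 1×115 + 0.084×21.0 = 116.8
Vm = 61.1 · log₁₀(0.18444) = 61.1 × (-0.7341) = -44.86 mV

-45 mV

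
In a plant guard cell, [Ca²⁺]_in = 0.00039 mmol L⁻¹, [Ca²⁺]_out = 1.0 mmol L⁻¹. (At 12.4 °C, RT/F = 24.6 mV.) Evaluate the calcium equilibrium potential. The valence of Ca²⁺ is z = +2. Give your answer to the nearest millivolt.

E = (24.6/z) · ln([Ca²⁺]_out/[Ca²⁺]_in) with z = +2.
= (24.6/2) · ln(1.0/0.00039) = 12.30 · ln(2564)
= 12.30 · (7.8494) = 96.55 mV

97 mV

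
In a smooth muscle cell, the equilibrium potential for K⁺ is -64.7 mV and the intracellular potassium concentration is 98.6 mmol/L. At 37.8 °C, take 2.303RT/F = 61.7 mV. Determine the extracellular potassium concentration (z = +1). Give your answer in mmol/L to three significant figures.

8.82 mmol/L

Nernst: E = (61.7/1) · log₁₀([out]/[in]), so log₁₀([out]/[in]) = -64.7 × 1 / 61.7 = -1.0486.
[out]/[in] = 10^(-1.0486) = 0.08941.
[out] = 0.08941 × 98.6 = 8.816 mmol/L.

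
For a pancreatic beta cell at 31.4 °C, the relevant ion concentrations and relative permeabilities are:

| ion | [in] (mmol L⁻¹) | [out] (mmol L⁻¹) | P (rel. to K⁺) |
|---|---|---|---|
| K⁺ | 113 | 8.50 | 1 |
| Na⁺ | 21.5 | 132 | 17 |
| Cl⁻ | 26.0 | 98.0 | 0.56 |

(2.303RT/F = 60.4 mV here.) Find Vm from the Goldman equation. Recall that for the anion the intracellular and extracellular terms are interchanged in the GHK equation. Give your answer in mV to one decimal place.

38.0 mV

Vm = 60.4 · log₁₀[(Σ P·[cation]ₒ + Σ P·[anion]ᵢ) / (Σ P·[cation]ᵢ + Σ P·[anion]ₒ)]
Numerator = 1×8.50 + 17×132 + 0.56×26.0 = 2267
Denominator = 1×113 + 17×21.5 + 0.56×98.0 = 533.4
Vm = 60.4 · log₁₀(4.2504) = 60.4 × (0.6284) = 37.96 mV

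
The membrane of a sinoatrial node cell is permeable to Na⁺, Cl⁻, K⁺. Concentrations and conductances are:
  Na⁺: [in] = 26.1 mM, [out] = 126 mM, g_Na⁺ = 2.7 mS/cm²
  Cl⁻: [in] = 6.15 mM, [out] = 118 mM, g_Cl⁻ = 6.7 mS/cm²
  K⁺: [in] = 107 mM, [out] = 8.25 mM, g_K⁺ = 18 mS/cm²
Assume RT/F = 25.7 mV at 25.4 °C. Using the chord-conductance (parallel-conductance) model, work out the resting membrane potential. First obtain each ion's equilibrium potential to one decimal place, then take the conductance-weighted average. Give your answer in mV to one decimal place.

E_Na⁺ = (25.7/1)·ln(126/26.1) = 40.5 mV
E_Cl⁻ = (25.7/-1)·ln(118/6.15) = -75.9 mV
E_K⁺ = (25.7/1)·ln(8.25/107) = -65.9 mV
Vm = (Σ gᵢEᵢ)/(Σ gᵢ) = (2.7·40.5 + 6.7·-75.9 + 18·-65.9) / (2.7 + 6.7 + 18)
= -1585.38 / 27.4 = -57.86 mV

-57.9 mV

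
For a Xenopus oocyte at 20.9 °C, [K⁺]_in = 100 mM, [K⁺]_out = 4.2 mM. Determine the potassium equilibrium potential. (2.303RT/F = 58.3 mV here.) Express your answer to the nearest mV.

E = (58.3/z) · log₁₀([K⁺]_out/[K⁺]_in) with z = +1.
= (58.3/1) · log₁₀(4.2/100) = 58.30 · log₁₀(0.042)
= 58.30 · (-1.3768) = -80.26 mV

-80 mV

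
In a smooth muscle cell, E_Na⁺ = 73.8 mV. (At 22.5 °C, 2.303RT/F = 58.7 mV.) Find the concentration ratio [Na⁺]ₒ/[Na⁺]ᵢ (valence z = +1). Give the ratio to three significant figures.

log₁₀([out]/[in]) = E·z/(58.7) = 73.8 × 1 / 58.7 = 1.2572
[out]/[in] = 10^(1.2572) = 18.08

18.1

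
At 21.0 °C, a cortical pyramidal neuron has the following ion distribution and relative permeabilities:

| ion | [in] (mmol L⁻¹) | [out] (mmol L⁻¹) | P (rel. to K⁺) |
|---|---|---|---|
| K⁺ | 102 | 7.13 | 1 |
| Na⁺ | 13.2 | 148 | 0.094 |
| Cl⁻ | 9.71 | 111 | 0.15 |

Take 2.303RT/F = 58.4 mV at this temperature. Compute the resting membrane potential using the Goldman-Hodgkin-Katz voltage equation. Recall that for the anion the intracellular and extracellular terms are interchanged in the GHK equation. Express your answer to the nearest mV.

-42 mV

Vm = 58.4 · log₁₀[(Σ P·[cation]ₒ + Σ P·[anion]ᵢ) / (Σ P·[cation]ᵢ + Σ P·[anion]ₒ)]
Numerator = 1×7.13 + 0.094×148 + 0.15×9.71 = 22.5
Denominator = 1×102 + 0.094×13.2 + 0.15×111 = 119.9
Vm = 58.4 · log₁₀(0.18766) = 58.4 × (-0.7266) = -42.44 mV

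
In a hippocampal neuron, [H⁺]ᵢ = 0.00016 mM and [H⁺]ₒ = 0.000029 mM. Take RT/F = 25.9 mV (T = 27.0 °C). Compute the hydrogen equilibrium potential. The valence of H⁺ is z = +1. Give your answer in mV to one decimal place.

-44.2 mV

E = (25.9/z) · ln([H⁺]_out/[H⁺]_in) with z = +1.
= (25.9/1) · ln(0.000029/0.00016) = 25.90 · ln(0.1812)
= 25.90 · (-1.7079) = -44.23 mV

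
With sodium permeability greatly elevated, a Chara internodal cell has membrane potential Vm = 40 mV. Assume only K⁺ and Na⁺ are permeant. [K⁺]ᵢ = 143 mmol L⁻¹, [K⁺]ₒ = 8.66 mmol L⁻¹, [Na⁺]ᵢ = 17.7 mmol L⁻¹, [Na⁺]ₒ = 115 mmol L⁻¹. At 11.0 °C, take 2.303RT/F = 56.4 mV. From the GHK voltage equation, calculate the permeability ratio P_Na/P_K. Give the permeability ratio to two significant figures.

Let α = P_Na/P_K. GHK: Vm = 56.4·log₁₀[(Kₒ + α·Naₒ)/(Kᵢ + α·Naᵢ)].
10^(Vm/56.4) = 10^(40.0/56.4) = 5.1194
So 5.1194·(Kᵢ + α·Naᵢ) = Kₒ + α·Naₒ → α = (5.1194·143.0 − 8.66) / (115.0 − 5.1194·17.7)
α = (732.1 − 8.66) / (115.0 − 90.61) = 723.4/24.39 = 29.66

30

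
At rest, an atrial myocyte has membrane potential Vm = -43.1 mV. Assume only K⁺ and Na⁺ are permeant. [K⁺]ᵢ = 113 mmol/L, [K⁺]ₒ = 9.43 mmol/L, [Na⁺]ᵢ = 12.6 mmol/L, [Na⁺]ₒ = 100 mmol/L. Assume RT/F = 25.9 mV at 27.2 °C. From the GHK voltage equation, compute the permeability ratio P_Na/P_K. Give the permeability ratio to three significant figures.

Let α = P_Na/P_K. GHK: Vm = 25.9·ln[(Kₒ + α·Naₒ)/(Kᵢ + α·Naᵢ)].
e^(Vm/25.9) = e^(-43.1/25.9) = 0.18936
So 0.18936·(Kᵢ + α·Naᵢ) = Kₒ + α·Naₒ → α = (0.18936·113.0 − 9.43) / (100.0 − 0.18936·12.6)
α = (21.4 − 9.43) / (100.0 − 2.386) = 11.97/97.61 = 0.1226

0.123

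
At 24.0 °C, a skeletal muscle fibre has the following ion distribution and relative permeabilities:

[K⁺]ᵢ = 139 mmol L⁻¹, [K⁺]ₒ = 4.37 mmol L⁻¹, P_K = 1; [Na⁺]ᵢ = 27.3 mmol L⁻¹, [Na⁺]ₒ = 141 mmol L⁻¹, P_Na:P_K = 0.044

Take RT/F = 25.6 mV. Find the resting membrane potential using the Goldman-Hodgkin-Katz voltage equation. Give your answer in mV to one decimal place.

Vm = 25.6 · ln[(Σ P·[cation]ₒ + Σ P·[anion]ᵢ) / (Σ P·[cation]ᵢ + Σ P·[anion]ₒ)]
Numerator = 1×4.37 + 0.044×141 = 10.57
Denominator = 1×139 + 0.044×27.3 = 140.2
Vm = 25.6 · ln(0.07542) = 25.6 × (-2.5847) = -66.17 mV

-66.2 mV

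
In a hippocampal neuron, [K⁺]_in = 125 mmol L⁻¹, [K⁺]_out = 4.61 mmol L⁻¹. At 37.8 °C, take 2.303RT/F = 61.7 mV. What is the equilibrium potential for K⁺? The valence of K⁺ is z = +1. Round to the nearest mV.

E = (61.7/z) · log₁₀([K⁺]_out/[K⁺]_in) with z = +1.
= (61.7/1) · log₁₀(4.61/125) = 61.70 · log₁₀(0.03688)
= 61.70 · (-1.4332) = -88.43 mV

-88 mV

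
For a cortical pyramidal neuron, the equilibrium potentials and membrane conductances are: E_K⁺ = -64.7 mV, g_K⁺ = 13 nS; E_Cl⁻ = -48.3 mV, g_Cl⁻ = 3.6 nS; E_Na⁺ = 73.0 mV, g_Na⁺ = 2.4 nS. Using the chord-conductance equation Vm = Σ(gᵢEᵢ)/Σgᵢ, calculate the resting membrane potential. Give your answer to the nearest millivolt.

-44 mV

Σ gᵢEᵢ = 13·(-64.7) + 3.6·(-48.3) + 2.4·(73.0) = -839.78
Σ gᵢ = 13 + 3.6 + 2.4 = 19
Vm = -839.78 / 19 = -44.20 mV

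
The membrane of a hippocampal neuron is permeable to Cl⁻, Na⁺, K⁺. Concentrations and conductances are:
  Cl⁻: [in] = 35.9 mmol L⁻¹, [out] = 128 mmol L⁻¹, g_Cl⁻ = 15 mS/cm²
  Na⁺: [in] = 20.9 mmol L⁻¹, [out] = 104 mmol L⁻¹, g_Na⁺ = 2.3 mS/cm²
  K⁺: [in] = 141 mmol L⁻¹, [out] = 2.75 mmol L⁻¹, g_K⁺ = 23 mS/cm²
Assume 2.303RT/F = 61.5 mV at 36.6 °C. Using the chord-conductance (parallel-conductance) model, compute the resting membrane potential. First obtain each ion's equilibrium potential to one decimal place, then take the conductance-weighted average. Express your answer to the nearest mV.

-70 mV

E_Cl⁻ = (61.5/-1)·log₁₀(128/35.9) = -34.0 mV
E_Na⁺ = (61.5/1)·log₁₀(104/20.9) = 42.9 mV
E_K⁺ = (61.5/1)·log₁₀(2.75/141) = -105.2 mV
Vm = (Σ gᵢEᵢ)/(Σ gᵢ) = (15·-34.0 + 2.3·42.9 + 23·-105.2) / (15 + 2.3 + 23)
= -2830.93 / 40.3 = -70.25 mV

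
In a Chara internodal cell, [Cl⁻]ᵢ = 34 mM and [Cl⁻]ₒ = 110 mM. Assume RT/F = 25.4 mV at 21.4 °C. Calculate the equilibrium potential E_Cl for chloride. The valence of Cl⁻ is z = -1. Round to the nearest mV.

-30 mV

E = (25.4/z) · ln([Cl⁻]_out/[Cl⁻]_in) with z = -1.
For an anion, dividing by z = -1 reverses the sign.
= (25.4/-1) · ln(110/34) = -25.40 · ln(3.235)
= -25.40 · (1.1741) = -29.82 mV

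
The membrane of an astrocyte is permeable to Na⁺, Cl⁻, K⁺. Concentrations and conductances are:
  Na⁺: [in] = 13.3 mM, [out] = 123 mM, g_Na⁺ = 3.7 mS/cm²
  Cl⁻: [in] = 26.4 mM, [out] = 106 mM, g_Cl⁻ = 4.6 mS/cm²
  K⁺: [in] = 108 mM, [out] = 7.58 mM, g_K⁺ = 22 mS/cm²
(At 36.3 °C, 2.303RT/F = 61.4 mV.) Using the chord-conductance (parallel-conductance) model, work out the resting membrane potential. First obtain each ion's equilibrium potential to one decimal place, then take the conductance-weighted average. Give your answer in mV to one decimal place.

E_Na⁺ = (61.4/1)·log₁₀(123/13.3) = 59.3 mV
E_Cl⁻ = (61.4/-1)·log₁₀(106/26.4) = -37.1 mV
E_K⁺ = (61.4/1)·log₁₀(7.58/108) = -70.8 mV
Vm = (Σ gᵢEᵢ)/(Σ gᵢ) = (3.7·59.3 + 4.6·-37.1 + 22·-70.8) / (3.7 + 4.6 + 22)
= -1508.85 / 30.3 = -49.80 mV

-49.8 mV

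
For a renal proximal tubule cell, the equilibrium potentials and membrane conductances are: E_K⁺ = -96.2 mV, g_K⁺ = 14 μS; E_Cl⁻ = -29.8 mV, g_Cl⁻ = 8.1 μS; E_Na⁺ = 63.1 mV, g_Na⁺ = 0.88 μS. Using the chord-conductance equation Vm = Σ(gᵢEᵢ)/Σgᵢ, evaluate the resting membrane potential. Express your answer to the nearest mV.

Σ gᵢEᵢ = 14·(-96.2) + 8.1·(-29.8) + 0.88·(63.1) = -1532.65
Σ gᵢ = 14 + 8.1 + 0.88 = 22.98
Vm = -1532.65 / 22.98 = -66.70 mV

-67 mV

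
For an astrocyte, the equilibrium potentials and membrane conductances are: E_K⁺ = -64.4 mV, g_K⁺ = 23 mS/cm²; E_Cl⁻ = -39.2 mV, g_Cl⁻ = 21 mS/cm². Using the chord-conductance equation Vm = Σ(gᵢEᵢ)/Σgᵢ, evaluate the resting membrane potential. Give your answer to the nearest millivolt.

-52 mV

Σ gᵢEᵢ = 23·(-64.4) + 21·(-39.2) = -2304.40
Σ gᵢ = 23 + 21 = 44
Vm = -2304.40 / 44 = -52.37 mV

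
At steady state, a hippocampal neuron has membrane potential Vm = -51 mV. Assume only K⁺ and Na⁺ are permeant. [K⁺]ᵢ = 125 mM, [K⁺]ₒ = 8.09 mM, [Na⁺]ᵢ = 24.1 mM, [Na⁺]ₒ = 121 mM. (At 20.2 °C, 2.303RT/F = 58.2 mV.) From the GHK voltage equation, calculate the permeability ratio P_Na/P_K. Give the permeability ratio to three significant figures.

Let α = P_Na/P_K. GHK: Vm = 58.2·log₁₀[(Kₒ + α·Naₒ)/(Kᵢ + α·Naᵢ)].
10^(Vm/58.2) = 10^(-51.0/58.2) = 0.13296
So 0.13296·(Kᵢ + α·Naᵢ) = Kₒ + α·Naₒ → α = (0.13296·125.0 − 8.09) / (121.0 − 0.13296·24.1)
α = (16.62 − 8.09) / (121.0 − 3.204) = 8.53/117.8 = 0.07241

0.0724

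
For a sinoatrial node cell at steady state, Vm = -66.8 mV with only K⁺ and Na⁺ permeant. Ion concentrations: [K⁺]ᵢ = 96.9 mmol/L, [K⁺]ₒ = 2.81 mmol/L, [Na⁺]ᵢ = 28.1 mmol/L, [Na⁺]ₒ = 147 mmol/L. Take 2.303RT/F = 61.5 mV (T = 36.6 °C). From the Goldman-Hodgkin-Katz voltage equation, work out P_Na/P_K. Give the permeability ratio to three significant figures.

Let α = P_Na/P_K. GHK: Vm = 61.5·log₁₀[(Kₒ + α·Naₒ)/(Kᵢ + α·Naᵢ)].
10^(Vm/61.5) = 10^(-66.8/61.5) = 0.082001
So 0.082001·(Kᵢ + α·Naᵢ) = Kₒ + α·Naₒ → α = (0.082001·96.9 − 2.81) / (147.0 − 0.082001·28.1)
α = (7.946 − 2.81) / (147.0 − 2.304) = 5.136/144.7 = 0.03549

0.0355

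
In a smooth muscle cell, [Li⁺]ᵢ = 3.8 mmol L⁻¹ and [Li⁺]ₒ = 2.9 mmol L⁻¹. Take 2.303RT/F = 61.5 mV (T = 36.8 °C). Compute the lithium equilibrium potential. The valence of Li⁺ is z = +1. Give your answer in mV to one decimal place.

E = (61.5/z) · log₁₀([Li⁺]_out/[Li⁺]_in) with z = +1.
= (61.5/1) · log₁₀(2.9/3.8) = 61.50 · log₁₀(0.7632)
= 61.50 · (-0.1174) = -7.22 mV

-7.2 mV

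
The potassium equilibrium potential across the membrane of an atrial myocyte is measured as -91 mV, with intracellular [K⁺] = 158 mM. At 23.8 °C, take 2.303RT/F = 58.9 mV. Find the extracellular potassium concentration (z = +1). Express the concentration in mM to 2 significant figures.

4.5 mM

Nernst: E = (58.9/1) · log₁₀([out]/[in]), so log₁₀([out]/[in]) = -91.0 × 1 / 58.9 = -1.5450.
[out]/[in] = 10^(-1.5450) = 0.02851.
[out] = 0.02851 × 158 = 4.505 mM.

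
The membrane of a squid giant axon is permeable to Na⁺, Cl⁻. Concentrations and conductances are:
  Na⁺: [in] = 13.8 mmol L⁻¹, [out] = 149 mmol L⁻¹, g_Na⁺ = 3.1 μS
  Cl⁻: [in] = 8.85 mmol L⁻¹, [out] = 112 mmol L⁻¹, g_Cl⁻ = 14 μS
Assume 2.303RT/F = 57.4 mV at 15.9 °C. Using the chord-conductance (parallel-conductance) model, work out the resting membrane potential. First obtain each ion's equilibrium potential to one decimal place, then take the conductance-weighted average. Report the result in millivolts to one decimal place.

-41.1 mV

E_Na⁺ = (57.4/1)·log₁₀(149/13.8) = 59.3 mV
E_Cl⁻ = (57.4/-1)·log₁₀(112/8.85) = -63.3 mV
Vm = (Σ gᵢEᵢ)/(Σ gᵢ) = (3.1·59.3 + 14·-63.3) / (3.1 + 14)
= -702.37 / 17.1 = -41.07 mV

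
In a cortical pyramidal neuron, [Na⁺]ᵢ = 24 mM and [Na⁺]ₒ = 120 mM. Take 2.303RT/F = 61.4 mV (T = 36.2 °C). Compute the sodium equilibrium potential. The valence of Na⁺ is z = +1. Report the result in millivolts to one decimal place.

E = (61.4/z) · log₁₀([Na⁺]_out/[Na⁺]_in) with z = +1.
= (61.4/1) · log₁₀(120/24) = 61.40 · log₁₀(5)
= 61.40 · (0.6990) = 42.92 mV

42.9 mV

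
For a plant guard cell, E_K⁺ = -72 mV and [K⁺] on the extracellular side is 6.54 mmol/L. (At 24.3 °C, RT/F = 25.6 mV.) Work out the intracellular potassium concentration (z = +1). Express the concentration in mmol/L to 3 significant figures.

109 mmol/L

Nernst: E = (25.6/1) · ln([out]/[in]), so ln([out]/[in]) = -72.0 × 1 / 25.6 = -2.8125.
[out]/[in] = e^(-2.8125) = 0.06005.
[in] = 6.54 / 0.06005 = 108.9 mmol/L.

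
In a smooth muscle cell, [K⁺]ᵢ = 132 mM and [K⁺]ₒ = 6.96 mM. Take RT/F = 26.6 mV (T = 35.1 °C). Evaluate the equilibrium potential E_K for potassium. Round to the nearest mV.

E = (26.6/z) · ln([K⁺]_out/[K⁺]_in) with z = +1.
= (26.6/1) · ln(6.96/132) = 26.60 · ln(0.05273)
= 26.60 · (-2.9426) = -78.27 mV

-78 mV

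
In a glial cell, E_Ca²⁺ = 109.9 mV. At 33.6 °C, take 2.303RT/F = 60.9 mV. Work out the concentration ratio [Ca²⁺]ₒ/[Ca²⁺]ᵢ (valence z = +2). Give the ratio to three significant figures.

4070

log₁₀([out]/[in]) = E·z/(60.9) = 109.9 × 2 / 60.9 = 3.6092
[out]/[in] = 10^(3.6092) = 4066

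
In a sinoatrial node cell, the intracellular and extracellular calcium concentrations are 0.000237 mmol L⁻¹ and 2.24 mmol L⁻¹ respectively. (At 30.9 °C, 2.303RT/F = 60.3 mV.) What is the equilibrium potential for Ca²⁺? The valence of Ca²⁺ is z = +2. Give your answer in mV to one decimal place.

E = (60.3/z) · log₁₀([Ca²⁺]_out/[Ca²⁺]_in) with z = +2.
= (60.3/2) · log₁₀(2.24/0.000237) = 30.15 · log₁₀(9451)
= 30.15 · (3.9755) = 119.86 mV

119.9 mV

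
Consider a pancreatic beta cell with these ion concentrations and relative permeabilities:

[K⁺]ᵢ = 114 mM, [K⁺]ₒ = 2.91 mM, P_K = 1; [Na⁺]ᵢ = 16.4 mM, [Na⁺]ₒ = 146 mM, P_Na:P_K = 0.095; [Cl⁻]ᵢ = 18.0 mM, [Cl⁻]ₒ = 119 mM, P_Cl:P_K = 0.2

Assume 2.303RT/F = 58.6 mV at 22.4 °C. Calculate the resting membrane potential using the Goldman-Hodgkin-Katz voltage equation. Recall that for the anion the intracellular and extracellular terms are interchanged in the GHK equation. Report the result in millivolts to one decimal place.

Vm = 58.6 · log₁₀[(Σ P·[cation]ₒ + Σ P·[anion]ᵢ) / (Σ P·[cation]ᵢ + Σ P·[anion]ₒ)]
Numerator = 1×2.91 + 0.095×146 + 0.2×18.0 = 20.38
Denominator = 1×114 + 0.095×16.4 + 0.2×119 = 139.4
Vm = 58.6 · log₁₀(0.14624) = 58.6 × (-0.8349) = -48.93 mV

-48.9 mV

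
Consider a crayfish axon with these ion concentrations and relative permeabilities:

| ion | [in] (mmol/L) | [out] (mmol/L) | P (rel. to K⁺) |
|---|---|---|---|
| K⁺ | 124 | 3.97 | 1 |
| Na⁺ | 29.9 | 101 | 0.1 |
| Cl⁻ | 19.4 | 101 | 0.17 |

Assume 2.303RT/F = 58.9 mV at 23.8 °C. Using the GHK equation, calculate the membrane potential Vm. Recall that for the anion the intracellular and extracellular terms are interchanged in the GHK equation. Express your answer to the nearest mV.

-54 mV

Vm = 58.9 · log₁₀[(Σ P·[cation]ₒ + Σ P·[anion]ᵢ) / (Σ P·[cation]ᵢ + Σ P·[anion]ₒ)]
Numerator = 1×3.97 + 0.1×101 + 0.17×19.4 = 17.37
Denominator = 1×124 + 0.1×29.9 + 0.17×101 = 144.2
Vm = 58.9 · log₁₀(0.12048) = 58.9 × (-0.9191) = -54.13 mV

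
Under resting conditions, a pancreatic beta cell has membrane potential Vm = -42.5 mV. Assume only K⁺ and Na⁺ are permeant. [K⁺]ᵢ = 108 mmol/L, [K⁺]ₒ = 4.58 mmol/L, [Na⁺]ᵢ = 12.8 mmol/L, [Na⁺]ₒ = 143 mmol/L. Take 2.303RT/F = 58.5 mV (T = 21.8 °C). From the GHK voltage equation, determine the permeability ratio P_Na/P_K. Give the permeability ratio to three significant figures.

0.112

Let α = P_Na/P_K. GHK: Vm = 58.5·log₁₀[(Kₒ + α·Naₒ)/(Kᵢ + α·Naᵢ)].
10^(Vm/58.5) = 10^(-42.5/58.5) = 0.18772
So 0.18772·(Kᵢ + α·Naᵢ) = Kₒ + α·Naₒ → α = (0.18772·108.0 − 4.58) / (143.0 − 0.18772·12.8)
α = (20.27 − 4.58) / (143.0 − 2.403) = 15.69/140.6 = 0.1116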